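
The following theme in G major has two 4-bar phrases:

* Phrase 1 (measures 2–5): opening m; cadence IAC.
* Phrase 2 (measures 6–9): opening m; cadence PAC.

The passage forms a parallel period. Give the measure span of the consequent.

measures 6–9

The phrase ending with the weaker cadence (imperfect authentic cadence) is the antecedent; the one ending more conclusively (perfect authentic cadence) is the consequent. The consequent is measures 6–9.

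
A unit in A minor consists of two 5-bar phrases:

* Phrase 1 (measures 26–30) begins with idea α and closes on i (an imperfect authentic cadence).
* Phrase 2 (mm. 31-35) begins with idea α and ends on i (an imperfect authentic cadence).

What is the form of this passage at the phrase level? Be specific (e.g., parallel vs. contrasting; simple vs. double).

repeated phrase

Both phrases have the same opening (α) and the same cadence (imperfect authentic cadence): the second is a restatement, not a consequent, so this is a repeated phrase rather than a period.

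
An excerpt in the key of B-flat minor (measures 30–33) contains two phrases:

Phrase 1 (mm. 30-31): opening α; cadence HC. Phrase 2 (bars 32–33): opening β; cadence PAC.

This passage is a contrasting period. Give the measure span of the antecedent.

measures 30–31

The antecedent is the phrase ending with the weaker cadence (half cadence, phrase 1) and the consequent the one ending more conclusively (perfect authentic cadence, phrase 2); the antecedent is mm. 30–31.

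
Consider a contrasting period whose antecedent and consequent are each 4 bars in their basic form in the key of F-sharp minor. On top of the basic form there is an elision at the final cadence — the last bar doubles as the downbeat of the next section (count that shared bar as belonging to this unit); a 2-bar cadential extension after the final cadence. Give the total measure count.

Basic contrasting period: 4 + 4 = 8 bars.
8 (basic form) + 2 (cadential extension) = 10.
The elision shares a bar with the next section but does not change this unit's count.

10 measures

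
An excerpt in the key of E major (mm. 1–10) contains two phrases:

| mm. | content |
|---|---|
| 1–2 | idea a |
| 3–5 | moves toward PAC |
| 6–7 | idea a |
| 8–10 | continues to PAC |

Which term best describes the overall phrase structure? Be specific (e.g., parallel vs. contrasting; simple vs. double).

Both phrases have the same opening (a) and the same cadence (perfect authentic cadence): the second is a restatement, not a consequent, so this is a repeated phrase rather than a period.

repeated phrase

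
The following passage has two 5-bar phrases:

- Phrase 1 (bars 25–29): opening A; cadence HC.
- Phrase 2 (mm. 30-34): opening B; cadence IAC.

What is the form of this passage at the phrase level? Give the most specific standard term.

Phrase 1 ends with a half cadence (weaker) and phrase 2 with an imperfect authentic cadence (stronger): antecedent + consequent = a period.
The two phrases open with different material (A / B), so the period is contrasting.

contrasting period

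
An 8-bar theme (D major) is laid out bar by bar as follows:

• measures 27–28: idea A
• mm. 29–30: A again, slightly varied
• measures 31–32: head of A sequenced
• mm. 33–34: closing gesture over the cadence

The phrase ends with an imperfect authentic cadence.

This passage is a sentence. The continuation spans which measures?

After the presentation (mm. 27–30), the continuation covers the fragmentation through the cadence: mm. 31-34.

measures 31–34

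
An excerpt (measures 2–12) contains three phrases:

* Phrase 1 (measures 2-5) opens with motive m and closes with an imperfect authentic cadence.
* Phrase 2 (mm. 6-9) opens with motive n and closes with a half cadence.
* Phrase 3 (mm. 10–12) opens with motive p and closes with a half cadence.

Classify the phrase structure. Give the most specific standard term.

phrase group

The final phrase closes with a half cadence, which is not stronger than the preceding half cadence; the 3 phrases lack an overall antecedent–consequent design and so form a phrase group.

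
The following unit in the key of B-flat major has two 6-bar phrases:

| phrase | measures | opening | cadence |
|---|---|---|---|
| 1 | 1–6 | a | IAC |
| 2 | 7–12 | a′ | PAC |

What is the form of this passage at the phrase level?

parallel period

Phrase 1 ends with an imperfect authentic cadence (weaker) and phrase 2 with a perfect authentic cadence (stronger): antecedent + consequent = a period.
The two phrases open with the same material (a / a′), so the period is parallel.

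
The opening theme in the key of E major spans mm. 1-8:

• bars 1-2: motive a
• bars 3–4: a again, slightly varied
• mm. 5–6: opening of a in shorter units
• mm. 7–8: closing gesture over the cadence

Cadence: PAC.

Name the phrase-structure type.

Basic idea (measures 1–2) + its repetition (measures 3-4) form the presentation; fragmentation and cadence (measures 5-8) form the continuation — the 8-bar whole is a sentence.

sentence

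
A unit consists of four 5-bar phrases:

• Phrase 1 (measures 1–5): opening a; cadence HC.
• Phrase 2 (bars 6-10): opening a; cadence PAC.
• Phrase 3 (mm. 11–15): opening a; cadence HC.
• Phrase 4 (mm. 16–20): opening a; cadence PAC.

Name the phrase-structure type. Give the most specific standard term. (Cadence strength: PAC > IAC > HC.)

repeated period

The cadence pattern HC–PAC–HC–PAC is weak–strong twice, and phrases 3–4 restate phrases 1–2: a period heard twice, not a double period (which would end weakly at phrase 2).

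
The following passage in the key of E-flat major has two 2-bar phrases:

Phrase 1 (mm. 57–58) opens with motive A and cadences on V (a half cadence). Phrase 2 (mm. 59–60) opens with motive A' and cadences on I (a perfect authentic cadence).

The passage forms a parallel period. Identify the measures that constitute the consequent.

The antecedent is the phrase ending with the weaker cadence (half cadence, phrase 1) and the consequent the one ending more conclusively (perfect authentic cadence, phrase 2); the consequent is mm. 59–60.

measures 59–60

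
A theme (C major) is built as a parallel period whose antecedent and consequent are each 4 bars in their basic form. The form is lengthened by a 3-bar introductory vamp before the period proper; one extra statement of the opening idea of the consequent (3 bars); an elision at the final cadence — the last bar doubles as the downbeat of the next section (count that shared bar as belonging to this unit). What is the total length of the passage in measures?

14 measures

Basic parallel period: 4 + 4 = 8 bars.
8 (basic form) + 3 (introduction) + 3 (extra statement) = 14.
The elision shares a bar with the next section but does not change this unit's count.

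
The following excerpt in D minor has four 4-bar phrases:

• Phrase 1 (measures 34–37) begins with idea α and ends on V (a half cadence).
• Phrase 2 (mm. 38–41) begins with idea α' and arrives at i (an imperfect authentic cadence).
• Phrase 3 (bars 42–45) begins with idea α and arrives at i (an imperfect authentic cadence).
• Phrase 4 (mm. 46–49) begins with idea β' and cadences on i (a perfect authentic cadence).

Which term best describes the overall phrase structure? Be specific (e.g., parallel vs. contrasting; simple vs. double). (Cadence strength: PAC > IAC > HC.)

parallel double period

Four phrases in two halves: the first half (mm. 34-41) ends with an imperfect authentic cadence, the second (mm. 42–49) with a perfect authentic cadence — a large antecedent–consequent pair, i.e. a double period.
Phrase 3 begins with the same material as phrase 1, making it parallel.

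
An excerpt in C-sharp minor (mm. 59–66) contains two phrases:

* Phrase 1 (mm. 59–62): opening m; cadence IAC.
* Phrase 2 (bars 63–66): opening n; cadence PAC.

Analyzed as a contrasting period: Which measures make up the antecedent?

The antecedent is the phrase ending with the weaker cadence (imperfect authentic cadence, phrase 1) and the consequent the one ending more conclusively (perfect authentic cadence, phrase 2); the antecedent is measures 59–62.

measures 59–62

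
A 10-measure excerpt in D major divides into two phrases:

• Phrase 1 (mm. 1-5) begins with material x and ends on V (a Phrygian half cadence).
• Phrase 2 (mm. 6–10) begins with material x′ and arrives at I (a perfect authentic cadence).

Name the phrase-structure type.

Phrase 1 ends with a Phrygian half cadence (weaker) and phrase 2 with a perfect authentic cadence (stronger): antecedent + consequent = a period.
The two phrases open with the same material (x / x′), so the period is parallel.

parallel period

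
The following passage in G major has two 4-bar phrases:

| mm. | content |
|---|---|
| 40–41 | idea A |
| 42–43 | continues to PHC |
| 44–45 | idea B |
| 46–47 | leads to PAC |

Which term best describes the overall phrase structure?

Phrase 1 ends with a Phrygian half cadence (weaker) and phrase 2 with a perfect authentic cadence (stronger): antecedent + consequent = a period.
The two phrases open with different material (A / B), so the period is contrasting.

contrasting period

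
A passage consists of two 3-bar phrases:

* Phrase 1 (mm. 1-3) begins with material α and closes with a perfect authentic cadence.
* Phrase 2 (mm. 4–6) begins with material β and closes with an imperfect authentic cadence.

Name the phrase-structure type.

The second phrase closes with an imperfect authentic cadence, which is not stronger than the first phrase's perfect authentic cadence; without a weak→strong cadential pair there is no antecedent–consequent relationship, so this is a phrase group rather than a period.

phrase group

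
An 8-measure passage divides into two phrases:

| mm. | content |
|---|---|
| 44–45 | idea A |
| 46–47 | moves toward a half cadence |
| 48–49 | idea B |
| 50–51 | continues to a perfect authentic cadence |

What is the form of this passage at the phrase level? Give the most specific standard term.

contrasting period

Phrase 1 ends with a half cadence (weaker) and phrase 2 with a perfect authentic cadence (stronger): antecedent + consequent = a period.
The two phrases open with different material (A / B), so the period is contrasting.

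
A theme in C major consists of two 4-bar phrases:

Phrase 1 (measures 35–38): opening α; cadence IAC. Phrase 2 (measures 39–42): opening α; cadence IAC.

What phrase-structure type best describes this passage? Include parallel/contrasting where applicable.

Both phrases have the same opening (α) and the same cadence (imperfect authentic cadence): the second is a restatement, not a consequent, so this is a repeated phrase rather than a period.

repeated phrase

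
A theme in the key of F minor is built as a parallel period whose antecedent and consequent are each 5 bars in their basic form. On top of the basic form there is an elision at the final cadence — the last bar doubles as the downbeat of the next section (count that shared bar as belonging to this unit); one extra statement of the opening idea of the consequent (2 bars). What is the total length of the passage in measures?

12 measures

Basic parallel period: 5 + 5 = 10 bars.
10 (basic form) + 2 (extra statement) = 12.
The elision shares a bar with the next section but does not change this unit's count.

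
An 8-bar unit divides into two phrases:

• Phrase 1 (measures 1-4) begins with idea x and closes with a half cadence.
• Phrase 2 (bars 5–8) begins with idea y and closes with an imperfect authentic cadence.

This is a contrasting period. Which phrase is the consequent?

The phrase ending with the weaker cadence (half cadence) is the antecedent; the one ending more conclusively (imperfect authentic cadence) is the consequent. The consequent is phrase 2.

phrase 2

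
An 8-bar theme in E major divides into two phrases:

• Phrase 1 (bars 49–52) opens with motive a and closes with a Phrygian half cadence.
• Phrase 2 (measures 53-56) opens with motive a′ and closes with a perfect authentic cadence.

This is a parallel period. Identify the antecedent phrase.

The phrase ending with the weaker cadence (Phrygian half cadence) is the antecedent; the one ending more conclusively (perfect authentic cadence) is the consequent. The antecedent is phrase 1.

phrase 1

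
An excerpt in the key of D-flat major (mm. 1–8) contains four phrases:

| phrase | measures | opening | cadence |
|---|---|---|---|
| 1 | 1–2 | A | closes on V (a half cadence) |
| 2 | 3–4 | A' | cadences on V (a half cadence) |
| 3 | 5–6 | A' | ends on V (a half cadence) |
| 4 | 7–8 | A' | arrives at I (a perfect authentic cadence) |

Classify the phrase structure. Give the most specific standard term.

Four phrases in two halves: the first half (mm. 1–4) ends with a half cadence, the second (mm. 5-8) with a perfect authentic cadence — a large antecedent–consequent pair, i.e. a double period.
Phrase 3 begins with the same material as phrase 1, making it parallel.

parallel double period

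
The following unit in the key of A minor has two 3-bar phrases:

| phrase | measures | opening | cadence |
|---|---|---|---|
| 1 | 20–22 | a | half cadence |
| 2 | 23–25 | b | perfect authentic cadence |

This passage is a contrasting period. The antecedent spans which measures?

measures 20–22

The antecedent is the phrase ending with the weaker cadence (half cadence, phrase 1) and the consequent the one ending more conclusively (perfect authentic cadence, phrase 2); the antecedent is mm. 20–22.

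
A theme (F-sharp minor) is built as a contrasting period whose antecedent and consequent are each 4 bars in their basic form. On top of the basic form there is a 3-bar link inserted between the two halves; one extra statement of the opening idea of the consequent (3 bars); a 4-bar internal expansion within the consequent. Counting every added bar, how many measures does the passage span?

Basic contrasting period: 4 + 4 = 8 bars.
8 (basic form) + 3 (link) + 3 (extra statement) + 4 (internal expansion) = 18.

18 measures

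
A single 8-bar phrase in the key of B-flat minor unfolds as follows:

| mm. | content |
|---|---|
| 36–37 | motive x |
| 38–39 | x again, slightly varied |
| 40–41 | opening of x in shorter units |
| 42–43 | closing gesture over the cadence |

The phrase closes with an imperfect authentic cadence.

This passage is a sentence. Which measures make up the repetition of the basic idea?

measures 38–39

The presentation of a sentence is the basic idea (mm. 36–37) plus its repetition (measures 38–39); the repetition of the basic idea is therefore bars 38–39.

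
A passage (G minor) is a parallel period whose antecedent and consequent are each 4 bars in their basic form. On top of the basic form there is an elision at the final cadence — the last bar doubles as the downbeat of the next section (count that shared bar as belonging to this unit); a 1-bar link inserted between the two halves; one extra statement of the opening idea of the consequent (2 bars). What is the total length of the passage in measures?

Basic parallel period: 4 + 4 = 8 bars.
8 (basic form) + 1 (link) + 2 (extra statement) = 11.
The elision shares a bar with the next section but does not change this unit's count.

11 measures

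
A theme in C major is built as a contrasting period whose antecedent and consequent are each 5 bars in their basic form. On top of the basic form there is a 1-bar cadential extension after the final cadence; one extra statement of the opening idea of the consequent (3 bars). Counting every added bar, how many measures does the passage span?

14 measures

Basic contrasting period: 5 + 5 = 10 bars.
10 (basic form) + 1 (cadential extension) + 3 (extra statement) = 14.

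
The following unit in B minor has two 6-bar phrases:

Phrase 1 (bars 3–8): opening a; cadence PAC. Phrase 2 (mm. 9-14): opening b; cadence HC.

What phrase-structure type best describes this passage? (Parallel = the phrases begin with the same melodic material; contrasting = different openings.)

phrase group

The second phrase closes with a half cadence, which is not stronger than the first phrase's perfect authentic cadence; without a weak→strong cadential pair there is no antecedent–consequent relationship, so this is a phrase group rather than a period.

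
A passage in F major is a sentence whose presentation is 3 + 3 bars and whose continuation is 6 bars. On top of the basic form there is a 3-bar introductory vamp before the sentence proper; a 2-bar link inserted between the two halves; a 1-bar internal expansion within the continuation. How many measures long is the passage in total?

Basic sentence: 3 + 3 + 6 = 12 bars.
12 (basic form) + 3 (introduction) + 2 (link) + 1 (internal expansion) = 18.

18 measures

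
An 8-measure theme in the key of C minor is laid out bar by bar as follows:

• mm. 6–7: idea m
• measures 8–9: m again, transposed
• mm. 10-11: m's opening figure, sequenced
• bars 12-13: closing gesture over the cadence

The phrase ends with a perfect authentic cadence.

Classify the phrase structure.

Basic idea (mm. 6–7) + its repetition (mm. 8–9) form the presentation; fragmentation and cadence (measures 10-13) form the continuation — the 8-bar whole is a sentence.

sentence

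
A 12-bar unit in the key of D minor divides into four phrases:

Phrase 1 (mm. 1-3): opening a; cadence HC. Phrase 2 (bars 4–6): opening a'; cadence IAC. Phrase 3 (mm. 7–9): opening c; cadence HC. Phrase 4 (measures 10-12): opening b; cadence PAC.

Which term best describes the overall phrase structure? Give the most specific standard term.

Four phrases in two halves: the first half (bars 1–6) ends with an imperfect authentic cadence, the second (mm. 7–12) with a perfect authentic cadence — a large antecedent–consequent pair, i.e. a double period.
Phrase 3 begins with different material from phrase 1, making it contrasting.

contrasting double period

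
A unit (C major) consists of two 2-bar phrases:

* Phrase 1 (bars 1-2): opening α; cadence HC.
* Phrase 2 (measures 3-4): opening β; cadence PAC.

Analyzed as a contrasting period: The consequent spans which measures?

measures 3–4

The antecedent is the phrase ending with the weaker cadence (half cadence, phrase 1) and the consequent the one ending more conclusively (perfect authentic cadence, phrase 2); the consequent is mm. 3–4.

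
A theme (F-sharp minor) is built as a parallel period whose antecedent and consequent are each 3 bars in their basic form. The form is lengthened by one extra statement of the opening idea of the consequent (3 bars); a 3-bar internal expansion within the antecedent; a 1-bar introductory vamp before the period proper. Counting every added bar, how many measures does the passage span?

13 measures

Basic parallel period: 3 + 3 = 6 bars.
6 (basic form) + 3 (extra statement) + 3 (internal expansion) + 1 (introduction) = 13.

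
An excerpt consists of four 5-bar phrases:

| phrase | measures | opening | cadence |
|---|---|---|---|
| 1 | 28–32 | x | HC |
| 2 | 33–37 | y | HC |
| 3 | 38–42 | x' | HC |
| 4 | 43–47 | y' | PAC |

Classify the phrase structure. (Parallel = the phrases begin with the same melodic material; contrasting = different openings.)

parallel double period

Four phrases in two halves: the first half (mm. 28–37) ends with a half cadence, the second (measures 38–47) with a perfect authentic cadence — a large antecedent–consequent pair, i.e. a double period.
Phrase 3 begins with the same material as phrase 1, making it parallel.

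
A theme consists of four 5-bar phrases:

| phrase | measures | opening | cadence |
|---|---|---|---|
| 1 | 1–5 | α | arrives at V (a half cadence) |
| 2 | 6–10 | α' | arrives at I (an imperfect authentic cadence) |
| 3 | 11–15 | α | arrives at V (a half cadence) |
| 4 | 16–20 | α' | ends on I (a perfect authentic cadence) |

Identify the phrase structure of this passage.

parallel double period

Four phrases in two halves: the first half (measures 1–10) ends with an imperfect authentic cadence, the second (measures 11-20) with a perfect authentic cadence — a large antecedent–consequent pair, i.e. a double period.
Phrase 3 begins with the same material as phrase 1, making it parallel.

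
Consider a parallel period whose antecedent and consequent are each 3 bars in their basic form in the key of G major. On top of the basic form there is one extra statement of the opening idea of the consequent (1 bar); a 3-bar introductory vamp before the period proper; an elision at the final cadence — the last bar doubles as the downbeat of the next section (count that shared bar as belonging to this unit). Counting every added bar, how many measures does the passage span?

10 measures

Basic parallel period: 3 + 3 = 6 bars.
6 (basic form) + 1 (extra statement) + 3 (introduction) = 10.
The elision shares a bar with the next section but does not change this unit's count.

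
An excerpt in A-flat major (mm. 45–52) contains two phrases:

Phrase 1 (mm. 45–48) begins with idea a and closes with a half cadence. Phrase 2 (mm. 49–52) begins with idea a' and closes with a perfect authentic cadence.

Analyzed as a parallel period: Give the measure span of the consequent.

measures 49–52

The antecedent is the phrase ending with the weaker cadence (half cadence, phrase 1) and the consequent the one ending more conclusively (perfect authentic cadence, phrase 2); the consequent is measures 49–52.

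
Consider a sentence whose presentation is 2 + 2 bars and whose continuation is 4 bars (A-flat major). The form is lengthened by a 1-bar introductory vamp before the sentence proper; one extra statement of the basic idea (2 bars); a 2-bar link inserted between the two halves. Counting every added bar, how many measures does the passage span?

13 measures

Basic sentence: 2 + 2 + 4 = 8 bars.
8 (basic form) + 1 (introduction) + 2 (extra statement) + 2 (link) = 13.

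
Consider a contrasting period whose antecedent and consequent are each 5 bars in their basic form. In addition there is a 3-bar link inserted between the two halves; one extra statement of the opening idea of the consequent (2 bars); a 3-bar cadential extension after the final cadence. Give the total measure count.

Basic contrasting period: 5 + 5 = 10 bars.
10 (basic form) + 3 (link) + 2 (extra statement) + 3 (cadential extension) = 18.

18 measures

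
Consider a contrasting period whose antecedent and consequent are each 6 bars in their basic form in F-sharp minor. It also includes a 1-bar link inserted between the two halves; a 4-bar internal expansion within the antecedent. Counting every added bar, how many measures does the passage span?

17 measures

Basic contrasting period: 6 + 6 = 12 bars.
12 (basic form) + 1 (link) + 4 (internal expansion) = 17.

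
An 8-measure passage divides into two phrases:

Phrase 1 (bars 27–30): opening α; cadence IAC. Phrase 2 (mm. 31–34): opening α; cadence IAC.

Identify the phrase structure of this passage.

Both phrases have the same opening (α) and the same cadence (imperfect authentic cadence): the second is a restatement, not a consequent, so this is a repeated phrase rather than a period.

repeated phrase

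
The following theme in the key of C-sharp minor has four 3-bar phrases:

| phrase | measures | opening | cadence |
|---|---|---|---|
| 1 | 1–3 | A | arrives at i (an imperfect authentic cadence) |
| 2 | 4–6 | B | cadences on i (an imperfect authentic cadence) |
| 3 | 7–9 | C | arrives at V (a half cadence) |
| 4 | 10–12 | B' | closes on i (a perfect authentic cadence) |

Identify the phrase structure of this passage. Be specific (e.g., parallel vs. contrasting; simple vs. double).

contrasting double period

Four phrases in two halves: the first half (mm. 1-6) ends with an imperfect authentic cadence, the second (mm. 7–12) with a perfect authentic cadence — a large antecedent–consequent pair, i.e. a double period.
Phrase 3 begins with different material from phrase 1, making it contrasting.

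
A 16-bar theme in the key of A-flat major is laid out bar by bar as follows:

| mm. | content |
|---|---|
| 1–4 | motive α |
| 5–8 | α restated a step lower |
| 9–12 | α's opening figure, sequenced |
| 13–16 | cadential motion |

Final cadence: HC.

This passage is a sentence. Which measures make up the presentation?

measures 1–8

The presentation of a sentence is the basic idea (bars 1-4) plus its repetition (bars 5-8); the presentation is therefore measures 1-8.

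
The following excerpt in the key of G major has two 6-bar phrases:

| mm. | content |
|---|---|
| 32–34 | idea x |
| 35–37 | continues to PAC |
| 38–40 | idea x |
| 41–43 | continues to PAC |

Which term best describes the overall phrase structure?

repeated phrase

Both phrases have the same opening (x) and the same cadence (perfect authentic cadence): the second is a restatement, not a consequent, so this is a repeated phrase rather than a period.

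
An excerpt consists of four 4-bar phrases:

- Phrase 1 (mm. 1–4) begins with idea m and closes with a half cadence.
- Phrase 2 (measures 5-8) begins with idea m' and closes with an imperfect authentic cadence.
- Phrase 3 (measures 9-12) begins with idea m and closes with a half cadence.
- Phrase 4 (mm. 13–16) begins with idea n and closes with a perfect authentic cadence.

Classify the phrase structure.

parallel double period

Four phrases in two halves: the first half (bars 1–8) ends with an imperfect authentic cadence, the second (bars 9–16) with a perfect authentic cadence — a large antecedent–consequent pair, i.e. a double period.
Phrase 3 begins with the same material as phrase 1, making it parallel.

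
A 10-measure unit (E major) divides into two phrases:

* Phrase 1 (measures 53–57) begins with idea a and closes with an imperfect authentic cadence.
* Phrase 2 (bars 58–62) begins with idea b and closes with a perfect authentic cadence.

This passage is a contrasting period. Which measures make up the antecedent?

The antecedent is the phrase ending with the weaker cadence (imperfect authentic cadence, phrase 1) and the consequent the one ending more conclusively (perfect authentic cadence, phrase 2); the antecedent is bars 53–57.

measures 53–57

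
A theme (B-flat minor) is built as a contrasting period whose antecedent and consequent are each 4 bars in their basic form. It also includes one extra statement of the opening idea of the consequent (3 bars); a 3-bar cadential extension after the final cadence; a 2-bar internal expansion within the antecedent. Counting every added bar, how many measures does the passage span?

Basic contrasting period: 4 + 4 = 8 bars.
8 (basic form) + 3 (extra statement) + 3 (cadential extension) + 2 (internal expansion) = 16.

16 measures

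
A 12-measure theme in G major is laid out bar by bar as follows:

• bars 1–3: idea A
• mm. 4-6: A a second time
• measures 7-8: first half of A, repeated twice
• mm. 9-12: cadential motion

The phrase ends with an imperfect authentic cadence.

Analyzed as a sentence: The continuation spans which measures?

After the presentation (measures 1-6), the continuation covers the fragmentation through the cadence: measures 7-12.

measures 7–12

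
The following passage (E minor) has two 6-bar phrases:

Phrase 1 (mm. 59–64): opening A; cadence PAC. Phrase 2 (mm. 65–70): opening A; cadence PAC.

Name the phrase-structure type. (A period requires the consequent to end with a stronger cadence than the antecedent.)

Both phrases have the same opening (A) and the same cadence (perfect authentic cadence): the second is a restatement, not a consequent, so this is a repeated phrase rather than a period.

repeated phrase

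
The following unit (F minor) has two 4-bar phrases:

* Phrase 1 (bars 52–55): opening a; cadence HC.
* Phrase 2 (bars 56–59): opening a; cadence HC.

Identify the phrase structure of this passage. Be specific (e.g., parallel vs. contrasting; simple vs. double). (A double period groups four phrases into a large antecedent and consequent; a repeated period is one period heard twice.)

repeated phrase

Both phrases have the same opening (a) and the same cadence (half cadence): the second is a restatement, not a consequent, so this is a repeated phrase rather than a period.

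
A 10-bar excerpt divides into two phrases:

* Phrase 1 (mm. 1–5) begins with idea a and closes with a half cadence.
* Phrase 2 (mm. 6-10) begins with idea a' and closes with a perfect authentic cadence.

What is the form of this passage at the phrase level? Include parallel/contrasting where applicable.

Phrase 1 ends with a half cadence (weaker) and phrase 2 with a perfect authentic cadence (stronger): antecedent + consequent = a period.
The two phrases open with the same material (a / a'), so the period is parallel.

parallel period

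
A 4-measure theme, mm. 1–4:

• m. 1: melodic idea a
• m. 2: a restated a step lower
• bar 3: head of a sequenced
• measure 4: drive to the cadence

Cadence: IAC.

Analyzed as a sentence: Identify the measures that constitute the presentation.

measures 1–2

The presentation of a sentence is the basic idea (m. 1) plus its repetition (m. 2); the presentation is therefore measures 1–2.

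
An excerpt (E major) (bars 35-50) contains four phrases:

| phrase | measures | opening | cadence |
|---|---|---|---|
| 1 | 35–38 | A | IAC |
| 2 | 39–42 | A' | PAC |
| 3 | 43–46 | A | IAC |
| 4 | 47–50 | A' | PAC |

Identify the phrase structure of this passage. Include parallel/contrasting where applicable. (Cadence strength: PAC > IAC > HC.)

The cadence pattern IAC–PAC–IAC–PAC is weak–strong twice, and phrases 3–4 restate phrases 1–2: a period heard twice, not a double period (which would end weakly at phrase 2).

repeated period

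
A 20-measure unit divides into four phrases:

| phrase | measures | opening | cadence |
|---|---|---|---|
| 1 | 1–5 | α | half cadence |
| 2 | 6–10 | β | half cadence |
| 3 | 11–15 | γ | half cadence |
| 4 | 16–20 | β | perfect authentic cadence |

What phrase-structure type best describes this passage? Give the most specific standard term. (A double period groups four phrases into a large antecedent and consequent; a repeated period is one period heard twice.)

contrasting double period

Four phrases in two halves: the first half (mm. 1–10) ends with a half cadence, the second (mm. 11–20) with a perfect authentic cadence — a large antecedent–consequent pair, i.e. a double period.
Phrase 3 begins with different material from phrase 1, making it contrasting.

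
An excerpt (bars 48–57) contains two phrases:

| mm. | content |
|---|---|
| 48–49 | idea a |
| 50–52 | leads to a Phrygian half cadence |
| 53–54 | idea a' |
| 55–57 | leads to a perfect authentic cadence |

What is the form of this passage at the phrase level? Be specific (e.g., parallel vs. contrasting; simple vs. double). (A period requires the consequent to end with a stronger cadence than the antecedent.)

parallel period

Phrase 1 ends with a Phrygian half cadence (weaker) and phrase 2 with a perfect authentic cadence (stronger): antecedent + consequent = a period.
The two phrases open with the same material (a / a'), so the period is parallel.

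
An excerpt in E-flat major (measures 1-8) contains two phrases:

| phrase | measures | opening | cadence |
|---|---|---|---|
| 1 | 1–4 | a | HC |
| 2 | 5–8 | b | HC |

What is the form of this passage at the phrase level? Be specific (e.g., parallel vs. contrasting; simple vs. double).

The second phrase closes with a half cadence, which is not stronger than the first phrase's half cadence; without a weak→strong cadential pair there is no antecedent–consequent relationship, so this is a phrase group rather than a period.

phrase group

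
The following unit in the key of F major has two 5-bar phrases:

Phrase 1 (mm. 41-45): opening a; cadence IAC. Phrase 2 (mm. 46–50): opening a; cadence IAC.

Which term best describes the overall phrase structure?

repeated phrase

Both phrases have the same opening (a) and the same cadence (imperfect authentic cadence): the second is a restatement, not a consequent, so this is a repeated phrase rather than a period.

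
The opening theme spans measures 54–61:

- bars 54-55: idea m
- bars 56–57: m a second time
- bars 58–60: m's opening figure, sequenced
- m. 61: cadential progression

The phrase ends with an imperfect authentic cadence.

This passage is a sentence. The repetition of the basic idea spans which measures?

measures 56–57

The presentation of a sentence is the basic idea (bars 54–55) plus its repetition (bars 56–57); the repetition of the basic idea is therefore measures 56-57.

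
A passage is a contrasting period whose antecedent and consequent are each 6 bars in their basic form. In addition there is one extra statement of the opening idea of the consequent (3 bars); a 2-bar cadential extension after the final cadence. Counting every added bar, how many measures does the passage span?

Basic contrasting period: 6 + 6 = 12 bars.
12 (basic form) + 3 (extra statement) + 2 (cadential extension) = 17.

17 measures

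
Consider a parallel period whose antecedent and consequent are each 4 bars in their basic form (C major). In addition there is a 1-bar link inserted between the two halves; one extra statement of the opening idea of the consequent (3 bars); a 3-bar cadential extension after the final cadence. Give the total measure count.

Basic parallel period: 4 + 4 = 8 bars.
8 (basic form) + 1 (link) + 3 (extra statement) + 3 (cadential extension) = 15.

15 measures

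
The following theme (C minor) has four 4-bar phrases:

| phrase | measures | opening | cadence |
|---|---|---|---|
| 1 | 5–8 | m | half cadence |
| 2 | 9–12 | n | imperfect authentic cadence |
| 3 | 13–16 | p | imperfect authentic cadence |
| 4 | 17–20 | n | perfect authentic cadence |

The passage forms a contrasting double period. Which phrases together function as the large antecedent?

phrases 1 and 2

In a double period the first pair of phrases (ending imperfect authentic cadence) is the large antecedent and the second pair (ending perfect authentic cadence) is the large consequent; the antecedent is phrases 1 and 2.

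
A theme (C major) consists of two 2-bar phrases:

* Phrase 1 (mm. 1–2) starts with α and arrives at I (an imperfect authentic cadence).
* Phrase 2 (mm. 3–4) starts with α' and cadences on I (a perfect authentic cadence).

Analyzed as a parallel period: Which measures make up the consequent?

measures 3–4

The antecedent is the phrase ending with the weaker cadence (imperfect authentic cadence, phrase 1) and the consequent the one ending more conclusively (perfect authentic cadence, phrase 2); the consequent is measures 3–4.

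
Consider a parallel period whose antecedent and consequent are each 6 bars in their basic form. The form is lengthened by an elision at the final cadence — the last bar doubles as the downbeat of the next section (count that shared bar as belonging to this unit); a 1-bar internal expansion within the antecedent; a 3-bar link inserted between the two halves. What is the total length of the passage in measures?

Basic parallel period: 6 + 6 = 12 bars.
12 (basic form) + 1 (internal expansion) + 3 (link) = 16.
The elision shares a bar with the next section but does not change this unit's count.

16 measures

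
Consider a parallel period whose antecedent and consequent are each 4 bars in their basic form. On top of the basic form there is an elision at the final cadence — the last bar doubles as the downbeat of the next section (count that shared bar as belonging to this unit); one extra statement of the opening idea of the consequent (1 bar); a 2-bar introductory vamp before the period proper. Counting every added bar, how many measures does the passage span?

Basic parallel period: 4 + 4 = 8 bars.
8 (basic form) + 1 (extra statement) + 2 (introduction) = 11.
The elision shares a bar with the next section but does not change this unit's count.

11 measures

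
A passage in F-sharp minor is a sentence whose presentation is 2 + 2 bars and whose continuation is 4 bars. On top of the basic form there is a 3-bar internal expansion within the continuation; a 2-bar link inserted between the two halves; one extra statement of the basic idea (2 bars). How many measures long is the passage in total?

Basic sentence: 2 + 2 + 4 = 8 bars.
8 (basic form) + 3 (internal expansion) + 2 (link) + 2 (extra statement) = 15.

15 measures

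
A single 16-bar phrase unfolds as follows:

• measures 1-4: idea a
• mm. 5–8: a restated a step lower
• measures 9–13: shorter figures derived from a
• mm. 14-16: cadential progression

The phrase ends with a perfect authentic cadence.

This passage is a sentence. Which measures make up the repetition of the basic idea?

measures 5–8

The presentation of a sentence is the basic idea (mm. 1–4) plus its repetition (bars 5-8); the repetition of the basic idea is therefore bars 5–8.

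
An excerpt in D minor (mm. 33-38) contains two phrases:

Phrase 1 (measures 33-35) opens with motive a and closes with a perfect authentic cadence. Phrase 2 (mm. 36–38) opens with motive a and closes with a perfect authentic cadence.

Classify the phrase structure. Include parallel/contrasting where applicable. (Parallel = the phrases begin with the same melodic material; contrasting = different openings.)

repeated phrase

Both phrases have the same opening (a) and the same cadence (perfect authentic cadence): the second is a restatement, not a consequent, so this is a repeated phrase rather than a period.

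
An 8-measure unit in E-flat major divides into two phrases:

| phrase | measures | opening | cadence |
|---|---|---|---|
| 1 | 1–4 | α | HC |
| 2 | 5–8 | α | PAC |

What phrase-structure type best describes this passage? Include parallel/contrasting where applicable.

parallel period

Phrase 1 ends with a half cadence (weaker) and phrase 2 with a perfect authentic cadence (stronger): antecedent + consequent = a period.
The two phrases open with the same material (α / α), so the period is parallel.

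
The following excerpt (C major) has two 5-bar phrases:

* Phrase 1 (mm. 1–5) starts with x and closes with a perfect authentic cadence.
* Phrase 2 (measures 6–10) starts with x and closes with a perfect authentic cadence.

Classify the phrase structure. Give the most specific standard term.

Both phrases have the same opening (x) and the same cadence (perfect authentic cadence): the second is a restatement, not a consequent, so this is a repeated phrase rather than a period.

repeated phrase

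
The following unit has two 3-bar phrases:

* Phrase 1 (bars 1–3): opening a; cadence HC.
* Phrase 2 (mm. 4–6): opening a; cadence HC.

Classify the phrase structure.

repeated phrase

Both phrases have the same opening (a) and the same cadence (half cadence): the second is a restatement, not a consequent, so this is a repeated phrase rather than a period.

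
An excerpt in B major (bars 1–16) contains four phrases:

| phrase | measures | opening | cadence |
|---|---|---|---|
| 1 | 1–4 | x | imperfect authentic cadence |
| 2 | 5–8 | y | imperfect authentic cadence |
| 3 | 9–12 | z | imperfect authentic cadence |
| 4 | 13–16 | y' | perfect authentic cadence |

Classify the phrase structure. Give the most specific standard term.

contrasting double period

Four phrases in two halves: the first half (mm. 1-8) ends with an imperfect authentic cadence, the second (mm. 9-16) with a perfect authentic cadence — a large antecedent–consequent pair, i.e. a double period.
Phrase 3 begins with different material from phrase 1, making it contrasting.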